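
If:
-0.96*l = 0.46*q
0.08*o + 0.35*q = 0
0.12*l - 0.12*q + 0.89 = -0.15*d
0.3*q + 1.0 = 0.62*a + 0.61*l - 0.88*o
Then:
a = 1.61290322580645 - 5.25436827956989*q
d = 1.18333333333333*q - 5.93333333333333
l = -0.479166666666667*q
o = -4.375*q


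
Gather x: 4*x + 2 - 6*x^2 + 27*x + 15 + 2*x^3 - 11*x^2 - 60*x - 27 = 2*x^3 - 17*x^2 - 29*x - 10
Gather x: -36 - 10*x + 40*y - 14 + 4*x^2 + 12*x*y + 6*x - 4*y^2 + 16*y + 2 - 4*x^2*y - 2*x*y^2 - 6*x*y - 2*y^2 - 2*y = x^2*(4 - 4*y) + x*(-2*y^2 + 6*y - 4) - 6*y^2 + 54*y - 48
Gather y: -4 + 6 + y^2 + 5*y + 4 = y^2 + 5*y + 6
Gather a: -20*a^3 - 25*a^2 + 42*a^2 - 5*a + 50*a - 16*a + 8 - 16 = -20*a^3 + 17*a^2 + 29*a - 8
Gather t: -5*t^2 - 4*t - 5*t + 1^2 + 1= -5*t^2 - 9*t + 2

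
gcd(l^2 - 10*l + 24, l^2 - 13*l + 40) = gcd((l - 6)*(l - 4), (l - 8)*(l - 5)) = 1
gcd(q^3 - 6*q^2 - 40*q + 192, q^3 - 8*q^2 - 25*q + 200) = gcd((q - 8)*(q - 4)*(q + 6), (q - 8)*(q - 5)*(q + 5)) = q - 8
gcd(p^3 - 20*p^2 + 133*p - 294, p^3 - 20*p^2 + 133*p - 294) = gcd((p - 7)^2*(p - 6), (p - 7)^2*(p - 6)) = p^3 - 20*p^2 + 133*p - 294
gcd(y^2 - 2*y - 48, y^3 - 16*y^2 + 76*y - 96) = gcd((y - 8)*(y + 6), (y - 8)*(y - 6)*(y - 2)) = y - 8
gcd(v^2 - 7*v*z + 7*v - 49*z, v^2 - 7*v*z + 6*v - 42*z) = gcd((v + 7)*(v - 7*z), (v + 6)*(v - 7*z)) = -v + 7*z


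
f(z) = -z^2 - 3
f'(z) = -2*z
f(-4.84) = -26.43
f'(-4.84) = 9.68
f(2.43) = -8.90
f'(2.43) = -4.86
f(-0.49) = -3.24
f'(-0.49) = 0.98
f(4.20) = -20.64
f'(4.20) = -8.40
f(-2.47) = -9.10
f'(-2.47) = 4.94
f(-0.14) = -3.02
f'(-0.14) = 0.28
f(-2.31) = -8.34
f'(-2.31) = 4.62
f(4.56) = -23.79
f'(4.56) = -9.12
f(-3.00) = -12.00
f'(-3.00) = 6.00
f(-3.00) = -12.00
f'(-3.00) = 6.00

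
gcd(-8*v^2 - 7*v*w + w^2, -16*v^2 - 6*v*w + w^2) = 8*v - w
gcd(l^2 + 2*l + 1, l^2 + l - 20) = 1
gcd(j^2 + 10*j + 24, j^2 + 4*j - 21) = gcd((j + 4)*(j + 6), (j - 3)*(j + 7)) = 1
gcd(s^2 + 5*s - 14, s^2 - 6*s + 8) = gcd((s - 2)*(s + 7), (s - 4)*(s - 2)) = s - 2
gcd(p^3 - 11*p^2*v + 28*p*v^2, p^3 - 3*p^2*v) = p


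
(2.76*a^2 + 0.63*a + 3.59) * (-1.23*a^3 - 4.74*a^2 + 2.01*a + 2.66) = -3.3948*a^5 - 13.8573*a^4 - 1.8543*a^3 - 8.4087*a^2 + 8.8917*a + 9.5494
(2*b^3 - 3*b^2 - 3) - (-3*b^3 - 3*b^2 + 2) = 5*b^3 - 5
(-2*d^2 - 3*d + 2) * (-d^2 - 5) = 2*d^4 + 3*d^3 + 8*d^2 + 15*d - 10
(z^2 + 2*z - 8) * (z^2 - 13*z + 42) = z^4 - 11*z^3 + 8*z^2 + 188*z - 336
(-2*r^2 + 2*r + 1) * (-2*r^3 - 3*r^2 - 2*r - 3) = 4*r^5 + 2*r^4 - 4*r^3 - r^2 - 8*r - 3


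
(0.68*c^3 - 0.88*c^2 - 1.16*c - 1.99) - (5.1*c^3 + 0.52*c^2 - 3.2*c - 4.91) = -4.42*c^3 - 1.4*c^2 + 2.04*c + 2.92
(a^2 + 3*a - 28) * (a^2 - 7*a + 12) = a^4 - 4*a^3 - 37*a^2 + 232*a - 336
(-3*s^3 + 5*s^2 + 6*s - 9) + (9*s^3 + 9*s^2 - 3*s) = 6*s^3 + 14*s^2 + 3*s - 9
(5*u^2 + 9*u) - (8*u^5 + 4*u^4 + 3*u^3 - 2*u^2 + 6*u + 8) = -8*u^5 - 4*u^4 - 3*u^3 + 7*u^2 + 3*u - 8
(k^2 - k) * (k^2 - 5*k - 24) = k^4 - 6*k^3 - 19*k^2 + 24*k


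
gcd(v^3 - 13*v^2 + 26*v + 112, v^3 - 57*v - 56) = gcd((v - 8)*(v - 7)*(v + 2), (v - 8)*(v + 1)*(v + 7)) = v - 8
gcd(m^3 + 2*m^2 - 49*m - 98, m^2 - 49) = m^2 - 49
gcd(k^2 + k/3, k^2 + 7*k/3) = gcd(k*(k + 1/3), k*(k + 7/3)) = k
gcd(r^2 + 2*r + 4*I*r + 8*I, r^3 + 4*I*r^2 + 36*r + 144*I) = r + 4*I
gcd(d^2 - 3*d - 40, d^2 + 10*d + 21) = 1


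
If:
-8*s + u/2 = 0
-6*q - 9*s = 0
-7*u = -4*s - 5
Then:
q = -5/72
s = 5/108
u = 20/27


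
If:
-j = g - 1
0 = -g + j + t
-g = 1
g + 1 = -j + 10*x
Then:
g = -1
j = 2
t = -3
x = 1/5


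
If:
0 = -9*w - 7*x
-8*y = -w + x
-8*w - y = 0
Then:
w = 0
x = 0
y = 0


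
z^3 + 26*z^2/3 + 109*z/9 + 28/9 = (z + 1/3)*(z + 4/3)*(z + 7)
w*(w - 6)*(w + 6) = w^3 - 36*w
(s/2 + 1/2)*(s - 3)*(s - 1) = s^3/2 - 3*s^2/2 - s/2 + 3/2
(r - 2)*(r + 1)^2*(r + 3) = r^4 + 3*r^3 - 3*r^2 - 11*r - 6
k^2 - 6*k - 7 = (k - 7)*(k + 1)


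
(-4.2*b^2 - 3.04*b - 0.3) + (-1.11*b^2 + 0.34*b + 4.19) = -5.31*b^2 - 2.7*b + 3.89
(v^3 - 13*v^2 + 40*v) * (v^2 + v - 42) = v^5 - 12*v^4 - 15*v^3 + 586*v^2 - 1680*v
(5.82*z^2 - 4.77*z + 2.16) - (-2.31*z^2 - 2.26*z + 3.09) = 8.13*z^2 - 2.51*z - 0.93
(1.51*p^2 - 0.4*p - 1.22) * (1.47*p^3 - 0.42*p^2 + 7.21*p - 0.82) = 2.2197*p^5 - 1.2222*p^4 + 9.2617*p^3 - 3.6098*p^2 - 8.4682*p + 1.0004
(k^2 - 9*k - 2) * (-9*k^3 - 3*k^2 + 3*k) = -9*k^5 + 78*k^4 + 48*k^3 - 21*k^2 - 6*k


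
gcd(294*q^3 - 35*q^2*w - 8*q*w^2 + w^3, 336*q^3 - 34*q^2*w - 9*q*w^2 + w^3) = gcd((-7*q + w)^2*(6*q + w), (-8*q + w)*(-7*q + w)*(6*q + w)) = 42*q^2 + q*w - w^2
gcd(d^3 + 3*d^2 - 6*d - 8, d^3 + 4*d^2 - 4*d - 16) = d^2 + 2*d - 8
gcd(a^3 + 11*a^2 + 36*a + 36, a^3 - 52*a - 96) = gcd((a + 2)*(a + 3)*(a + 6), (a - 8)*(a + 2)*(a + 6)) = a^2 + 8*a + 12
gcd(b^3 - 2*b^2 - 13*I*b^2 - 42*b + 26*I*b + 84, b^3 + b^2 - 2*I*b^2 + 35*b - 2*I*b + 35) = b - 7*I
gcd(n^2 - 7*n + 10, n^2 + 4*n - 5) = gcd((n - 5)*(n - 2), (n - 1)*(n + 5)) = 1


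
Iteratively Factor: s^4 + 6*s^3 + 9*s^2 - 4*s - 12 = (s + 2)*(s^3 + 4*s^2 + s - 6) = (s + 2)*(s + 3)*(s^2 + s - 2) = (s + 2)^2*(s + 3)*(s - 1)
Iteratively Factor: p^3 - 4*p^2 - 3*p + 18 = (p + 2)*(p^2 - 6*p + 9) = (p - 3)*(p + 2)*(p - 3)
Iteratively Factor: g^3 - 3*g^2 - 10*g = (g + 2)*(g^2 - 5*g) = g*(g + 2)*(g - 5)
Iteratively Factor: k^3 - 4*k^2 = (k - 4)*(k^2) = k*(k - 4)*(k)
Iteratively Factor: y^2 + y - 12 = (y + 4)*(y - 3)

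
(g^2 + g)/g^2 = (g + 1)/g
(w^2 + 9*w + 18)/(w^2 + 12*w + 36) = (w + 3)/(w + 6)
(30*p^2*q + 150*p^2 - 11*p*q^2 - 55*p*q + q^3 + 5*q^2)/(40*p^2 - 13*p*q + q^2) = (6*p*q + 30*p - q^2 - 5*q)/(8*p - q)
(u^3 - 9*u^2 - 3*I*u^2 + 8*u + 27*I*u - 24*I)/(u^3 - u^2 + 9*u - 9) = (u - 8)/(u + 3*I)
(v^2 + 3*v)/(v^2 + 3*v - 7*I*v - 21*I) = v/(v - 7*I)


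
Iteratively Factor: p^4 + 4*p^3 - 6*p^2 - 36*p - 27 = (p + 3)*(p^3 + p^2 - 9*p - 9) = (p + 1)*(p + 3)*(p^2 - 9) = (p + 1)*(p + 3)^2*(p - 3)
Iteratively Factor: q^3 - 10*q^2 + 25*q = (q - 5)*(q^2 - 5*q) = q*(q - 5)*(q - 5)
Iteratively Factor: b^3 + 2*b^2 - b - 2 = (b + 2)*(b^2 - 1) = (b - 1)*(b + 2)*(b + 1)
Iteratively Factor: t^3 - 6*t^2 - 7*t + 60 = (t - 4)*(t^2 - 2*t - 15) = (t - 4)*(t + 3)*(t - 5)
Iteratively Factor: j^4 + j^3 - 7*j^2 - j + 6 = (j + 1)*(j^3 - 7*j + 6) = (j - 1)*(j + 1)*(j^2 + j - 6) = (j - 2)*(j - 1)*(j + 1)*(j + 3)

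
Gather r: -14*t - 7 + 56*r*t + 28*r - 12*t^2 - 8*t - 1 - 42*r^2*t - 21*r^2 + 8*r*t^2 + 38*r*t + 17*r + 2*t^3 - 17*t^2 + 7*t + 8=r^2*(-42*t - 21) + r*(8*t^2 + 94*t + 45) + 2*t^3 - 29*t^2 - 15*t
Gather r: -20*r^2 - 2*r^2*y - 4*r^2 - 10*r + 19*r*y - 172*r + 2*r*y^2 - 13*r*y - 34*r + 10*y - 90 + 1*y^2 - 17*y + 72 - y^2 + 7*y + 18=r^2*(-2*y - 24) + r*(2*y^2 + 6*y - 216)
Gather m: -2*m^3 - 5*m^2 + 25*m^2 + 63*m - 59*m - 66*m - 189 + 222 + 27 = -2*m^3 + 20*m^2 - 62*m + 60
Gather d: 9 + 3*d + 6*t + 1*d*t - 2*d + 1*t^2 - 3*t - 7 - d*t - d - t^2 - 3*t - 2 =0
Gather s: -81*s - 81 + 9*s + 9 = -72*s - 72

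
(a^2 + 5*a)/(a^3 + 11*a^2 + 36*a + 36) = a*(a + 5)/(a^3 + 11*a^2 + 36*a + 36)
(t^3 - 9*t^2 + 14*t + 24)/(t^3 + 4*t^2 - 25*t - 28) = (t - 6)/(t + 7)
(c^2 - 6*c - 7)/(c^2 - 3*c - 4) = (c - 7)/(c - 4)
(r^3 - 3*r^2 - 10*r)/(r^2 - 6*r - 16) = r*(r - 5)/(r - 8)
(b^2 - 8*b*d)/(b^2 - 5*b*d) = (b - 8*d)/(b - 5*d)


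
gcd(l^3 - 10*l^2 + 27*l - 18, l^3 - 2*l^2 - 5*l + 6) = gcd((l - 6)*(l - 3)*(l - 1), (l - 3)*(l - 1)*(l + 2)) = l^2 - 4*l + 3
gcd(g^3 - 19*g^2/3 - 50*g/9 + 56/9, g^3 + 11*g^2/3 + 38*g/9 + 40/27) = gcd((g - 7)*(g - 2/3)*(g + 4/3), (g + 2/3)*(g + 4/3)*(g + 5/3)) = g + 4/3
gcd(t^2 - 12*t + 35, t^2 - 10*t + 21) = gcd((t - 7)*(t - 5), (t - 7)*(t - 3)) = t - 7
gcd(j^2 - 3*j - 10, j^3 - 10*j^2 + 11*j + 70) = j^2 - 3*j - 10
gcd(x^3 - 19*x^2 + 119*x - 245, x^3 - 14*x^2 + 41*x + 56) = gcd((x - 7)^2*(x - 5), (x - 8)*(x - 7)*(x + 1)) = x - 7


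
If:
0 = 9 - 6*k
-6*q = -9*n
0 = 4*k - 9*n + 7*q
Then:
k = 3/2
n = -4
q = -6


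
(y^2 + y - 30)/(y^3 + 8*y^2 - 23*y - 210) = 1/(y + 7)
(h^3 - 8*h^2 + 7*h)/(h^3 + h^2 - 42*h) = (h^2 - 8*h + 7)/(h^2 + h - 42)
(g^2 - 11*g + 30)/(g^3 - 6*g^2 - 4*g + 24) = (g - 5)/(g^2 - 4)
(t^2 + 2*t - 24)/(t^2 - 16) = (t + 6)/(t + 4)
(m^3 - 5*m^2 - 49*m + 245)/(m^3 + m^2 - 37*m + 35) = (m - 7)/(m - 1)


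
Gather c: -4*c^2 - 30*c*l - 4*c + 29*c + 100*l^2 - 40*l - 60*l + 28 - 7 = -4*c^2 + c*(25 - 30*l) + 100*l^2 - 100*l + 21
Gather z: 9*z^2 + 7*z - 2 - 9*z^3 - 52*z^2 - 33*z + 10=-9*z^3 - 43*z^2 - 26*z + 8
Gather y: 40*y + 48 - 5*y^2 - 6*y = -5*y^2 + 34*y + 48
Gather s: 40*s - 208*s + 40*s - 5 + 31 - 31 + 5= -128*s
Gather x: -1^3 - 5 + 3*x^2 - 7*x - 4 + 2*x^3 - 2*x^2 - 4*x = 2*x^3 + x^2 - 11*x - 10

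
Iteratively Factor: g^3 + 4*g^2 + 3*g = (g + 3)*(g^2 + g) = g*(g + 3)*(g + 1)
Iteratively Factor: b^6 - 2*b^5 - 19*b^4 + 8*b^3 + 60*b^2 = (b + 2)*(b^5 - 4*b^4 - 11*b^3 + 30*b^2) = (b + 2)*(b + 3)*(b^4 - 7*b^3 + 10*b^2) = b*(b + 2)*(b + 3)*(b^3 - 7*b^2 + 10*b) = b^2*(b + 2)*(b + 3)*(b^2 - 7*b + 10) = b^2*(b - 5)*(b + 2)*(b + 3)*(b - 2)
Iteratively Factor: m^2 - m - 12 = (m + 3)*(m - 4)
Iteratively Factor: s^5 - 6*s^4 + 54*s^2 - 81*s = (s - 3)*(s^4 - 3*s^3 - 9*s^2 + 27*s) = s*(s - 3)*(s^3 - 3*s^2 - 9*s + 27) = s*(s - 3)^2*(s^2 - 9) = s*(s - 3)^3*(s + 3)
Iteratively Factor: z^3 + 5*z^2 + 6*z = (z + 3)*(z^2 + 2*z) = z*(z + 3)*(z + 2)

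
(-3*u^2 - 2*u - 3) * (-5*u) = 15*u^3 + 10*u^2 + 15*u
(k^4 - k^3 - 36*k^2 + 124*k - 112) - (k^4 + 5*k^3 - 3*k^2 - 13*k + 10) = -6*k^3 - 33*k^2 + 137*k - 122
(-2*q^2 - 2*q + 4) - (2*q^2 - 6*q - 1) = -4*q^2 + 4*q + 5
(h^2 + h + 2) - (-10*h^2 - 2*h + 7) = 11*h^2 + 3*h - 5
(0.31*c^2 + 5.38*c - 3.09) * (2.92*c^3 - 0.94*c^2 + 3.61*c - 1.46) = 0.9052*c^5 + 15.4182*c^4 - 12.9609*c^3 + 21.8738*c^2 - 19.0097*c + 4.5114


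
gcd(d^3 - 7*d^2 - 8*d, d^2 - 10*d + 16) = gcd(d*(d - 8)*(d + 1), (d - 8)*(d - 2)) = d - 8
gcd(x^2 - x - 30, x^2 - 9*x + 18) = x - 6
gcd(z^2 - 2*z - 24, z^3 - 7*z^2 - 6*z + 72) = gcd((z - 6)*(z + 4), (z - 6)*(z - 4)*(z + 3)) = z - 6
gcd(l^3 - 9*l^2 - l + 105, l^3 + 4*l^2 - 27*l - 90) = l^2 - 2*l - 15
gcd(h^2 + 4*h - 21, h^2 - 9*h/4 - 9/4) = h - 3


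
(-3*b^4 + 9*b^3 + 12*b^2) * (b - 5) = -3*b^5 + 24*b^4 - 33*b^3 - 60*b^2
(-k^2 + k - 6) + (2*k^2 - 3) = k^2 + k - 9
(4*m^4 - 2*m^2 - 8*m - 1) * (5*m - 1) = 20*m^5 - 4*m^4 - 10*m^3 - 38*m^2 + 3*m + 1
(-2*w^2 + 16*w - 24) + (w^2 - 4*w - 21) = -w^2 + 12*w - 45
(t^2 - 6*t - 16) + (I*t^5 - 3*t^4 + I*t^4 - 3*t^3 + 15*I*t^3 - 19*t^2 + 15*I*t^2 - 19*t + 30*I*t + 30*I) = I*t^5 - 3*t^4 + I*t^4 - 3*t^3 + 15*I*t^3 - 18*t^2 + 15*I*t^2 - 25*t + 30*I*t - 16 + 30*I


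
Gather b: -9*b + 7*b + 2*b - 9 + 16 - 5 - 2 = 0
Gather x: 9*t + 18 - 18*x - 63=9*t - 18*x - 45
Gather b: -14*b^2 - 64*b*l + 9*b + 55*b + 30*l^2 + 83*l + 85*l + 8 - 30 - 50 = -14*b^2 + b*(64 - 64*l) + 30*l^2 + 168*l - 72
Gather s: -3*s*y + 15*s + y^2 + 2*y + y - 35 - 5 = s*(15 - 3*y) + y^2 + 3*y - 40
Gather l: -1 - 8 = -9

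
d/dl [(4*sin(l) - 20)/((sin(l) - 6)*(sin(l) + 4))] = 4*(10*sin(l) + cos(l)^2 - 35)*cos(l)/((sin(l) - 6)^2*(sin(l) + 4)^2)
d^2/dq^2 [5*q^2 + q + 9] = 10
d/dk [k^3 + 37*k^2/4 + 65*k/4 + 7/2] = 3*k^2 + 37*k/2 + 65/4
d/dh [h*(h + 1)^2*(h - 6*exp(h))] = (h + 1)*(-h*(h + 1)*(6*exp(h) - 1) + 2*h*(h - 6*exp(h)) + (h + 1)*(h - 6*exp(h)))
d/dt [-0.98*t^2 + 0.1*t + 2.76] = 0.1 - 1.96*t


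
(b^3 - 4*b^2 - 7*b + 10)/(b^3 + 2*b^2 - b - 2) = (b - 5)/(b + 1)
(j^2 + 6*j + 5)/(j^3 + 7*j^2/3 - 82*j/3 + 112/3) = 3*(j^2 + 6*j + 5)/(3*j^3 + 7*j^2 - 82*j + 112)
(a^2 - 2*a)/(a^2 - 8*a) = (a - 2)/(a - 8)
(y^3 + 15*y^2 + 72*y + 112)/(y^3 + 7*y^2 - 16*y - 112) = (y + 4)/(y - 4)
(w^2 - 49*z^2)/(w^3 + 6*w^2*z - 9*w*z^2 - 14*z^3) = (-w + 7*z)/(-w^2 + w*z + 2*z^2)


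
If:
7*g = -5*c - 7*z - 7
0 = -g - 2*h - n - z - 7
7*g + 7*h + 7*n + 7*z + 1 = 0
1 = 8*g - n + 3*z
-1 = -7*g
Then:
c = -77/20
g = 1/7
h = -48/7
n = 139/28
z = 45/28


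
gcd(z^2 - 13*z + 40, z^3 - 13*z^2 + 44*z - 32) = z - 8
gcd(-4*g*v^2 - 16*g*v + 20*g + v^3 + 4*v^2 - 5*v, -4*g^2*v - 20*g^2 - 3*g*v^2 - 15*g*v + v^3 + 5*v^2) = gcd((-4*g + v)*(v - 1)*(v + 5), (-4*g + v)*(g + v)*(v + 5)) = -4*g*v - 20*g + v^2 + 5*v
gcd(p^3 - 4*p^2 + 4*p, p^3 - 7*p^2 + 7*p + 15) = 1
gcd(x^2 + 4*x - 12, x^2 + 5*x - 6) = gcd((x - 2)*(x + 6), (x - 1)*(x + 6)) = x + 6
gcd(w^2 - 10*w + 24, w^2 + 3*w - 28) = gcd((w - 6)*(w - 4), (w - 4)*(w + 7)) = w - 4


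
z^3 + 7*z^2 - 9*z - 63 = (z - 3)*(z + 3)*(z + 7)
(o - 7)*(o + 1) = o^2 - 6*o - 7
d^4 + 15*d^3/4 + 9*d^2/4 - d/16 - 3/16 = (d - 1/4)*(d + 1/2)^2*(d + 3)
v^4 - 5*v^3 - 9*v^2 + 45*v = v*(v - 5)*(v - 3)*(v + 3)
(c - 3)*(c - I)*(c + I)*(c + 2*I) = c^4 - 3*c^3 + 2*I*c^3 + c^2 - 6*I*c^2 - 3*c + 2*I*c - 6*I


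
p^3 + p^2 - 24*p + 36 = (p - 3)*(p - 2)*(p + 6)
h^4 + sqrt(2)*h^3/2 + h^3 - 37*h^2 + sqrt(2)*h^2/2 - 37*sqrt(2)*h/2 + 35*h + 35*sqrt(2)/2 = (h - 5)*(h - 1)*(h + 7)*(h + sqrt(2)/2)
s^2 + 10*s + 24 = (s + 4)*(s + 6)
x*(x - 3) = x^2 - 3*x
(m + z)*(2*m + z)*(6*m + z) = 12*m^3 + 20*m^2*z + 9*m*z^2 + z^3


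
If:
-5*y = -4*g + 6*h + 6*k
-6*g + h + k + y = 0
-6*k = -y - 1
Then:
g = y/32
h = -47*y/48 - 1/6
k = y/6 + 1/6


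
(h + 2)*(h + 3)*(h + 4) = h^3 + 9*h^2 + 26*h + 24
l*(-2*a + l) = -2*a*l + l^2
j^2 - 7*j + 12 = (j - 4)*(j - 3)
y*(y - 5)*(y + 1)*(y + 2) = y^4 - 2*y^3 - 13*y^2 - 10*y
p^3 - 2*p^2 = p^2*(p - 2)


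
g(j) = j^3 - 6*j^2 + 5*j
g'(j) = 3*j^2 - 12*j + 5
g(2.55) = -9.68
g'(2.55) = -6.09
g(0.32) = 1.02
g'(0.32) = 1.47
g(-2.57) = -69.45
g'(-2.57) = 55.65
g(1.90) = -5.30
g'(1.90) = -6.97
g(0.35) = 1.06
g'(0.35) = 1.17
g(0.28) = 0.95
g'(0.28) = 1.88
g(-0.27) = -1.81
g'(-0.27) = 8.46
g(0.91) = 0.33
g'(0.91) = -3.44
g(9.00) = 288.00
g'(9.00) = 140.00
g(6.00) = 30.00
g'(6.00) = 41.00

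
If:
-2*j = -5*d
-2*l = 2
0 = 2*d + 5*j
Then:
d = 0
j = 0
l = -1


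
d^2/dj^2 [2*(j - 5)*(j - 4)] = 4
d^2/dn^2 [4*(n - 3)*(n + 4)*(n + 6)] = 24*n + 56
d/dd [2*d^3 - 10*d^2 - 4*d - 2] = 6*d^2 - 20*d - 4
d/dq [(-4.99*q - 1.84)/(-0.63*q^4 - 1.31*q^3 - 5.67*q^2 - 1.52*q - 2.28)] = (-9.4311*q^4 - 17.7106*q^3 - 35.5245*q^2 - 20.8656*q + 8.5804)/(0.3969*q^8 + 1.6506*q^7 + 8.8603*q^6 + 16.7706*q^5 + 39.0041*q^4 + 23.2104*q^3 + 28.1656*q^2 + 6.9312*q + 5.1984)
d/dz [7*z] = 7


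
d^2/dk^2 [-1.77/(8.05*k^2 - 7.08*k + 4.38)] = (229.40085*k^2 - 201.75876*k - 1.77*(16.1*k - 7.08)*(32.2*k - 14.16) + 124.81686)/(8.05*k^2 - 7.08*k + 4.38)^3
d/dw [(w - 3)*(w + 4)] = 2*w + 1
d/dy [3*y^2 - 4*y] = 6*y - 4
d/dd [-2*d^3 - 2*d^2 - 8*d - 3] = -6*d^2 - 4*d - 8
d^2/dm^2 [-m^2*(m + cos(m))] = m^2*cos(m) + 4*m*sin(m) - 6*m - 2*cos(m)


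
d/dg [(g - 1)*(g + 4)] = 2*g + 3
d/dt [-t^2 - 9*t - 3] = -2*t - 9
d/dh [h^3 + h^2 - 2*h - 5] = 3*h^2 + 2*h - 2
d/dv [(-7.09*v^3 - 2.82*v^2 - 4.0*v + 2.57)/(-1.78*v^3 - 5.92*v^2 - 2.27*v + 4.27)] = (36.9532*v^4 + 17.9486*v^3 - 94.3777*v^2 + 6.346*v - 11.2461)/(3.1684*v^6 + 21.0752*v^5 + 43.1276*v^4 + 11.6756*v^3 - 45.4039*v^2 - 19.3858*v + 18.2329)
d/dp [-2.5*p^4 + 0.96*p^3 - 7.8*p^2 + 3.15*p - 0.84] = -10.0*p^3 + 2.88*p^2 - 15.6*p + 3.15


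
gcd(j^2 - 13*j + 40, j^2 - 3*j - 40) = j - 8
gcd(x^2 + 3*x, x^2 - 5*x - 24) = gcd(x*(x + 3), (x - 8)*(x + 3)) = x + 3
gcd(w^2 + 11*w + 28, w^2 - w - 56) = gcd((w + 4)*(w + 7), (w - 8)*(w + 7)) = w + 7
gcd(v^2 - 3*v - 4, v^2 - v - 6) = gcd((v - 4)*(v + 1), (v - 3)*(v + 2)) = 1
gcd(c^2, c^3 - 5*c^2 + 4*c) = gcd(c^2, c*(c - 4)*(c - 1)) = c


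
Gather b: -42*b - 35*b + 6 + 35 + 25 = 66 - 77*b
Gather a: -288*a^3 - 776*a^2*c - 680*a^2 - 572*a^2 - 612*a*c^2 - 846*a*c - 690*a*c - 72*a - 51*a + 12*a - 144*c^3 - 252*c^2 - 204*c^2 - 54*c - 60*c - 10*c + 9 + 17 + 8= -288*a^3 + a^2*(-776*c - 1252) + a*(-612*c^2 - 1536*c - 111) - 144*c^3 - 456*c^2 - 124*c + 34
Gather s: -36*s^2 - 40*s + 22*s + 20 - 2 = -36*s^2 - 18*s + 18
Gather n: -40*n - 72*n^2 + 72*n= -72*n^2 + 32*n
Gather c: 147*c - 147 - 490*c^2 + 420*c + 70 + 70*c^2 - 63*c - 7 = -420*c^2 + 504*c - 84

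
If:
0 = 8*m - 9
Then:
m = 9/8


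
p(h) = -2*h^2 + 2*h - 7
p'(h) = 2 - 4*h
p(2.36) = -13.42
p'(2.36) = -7.44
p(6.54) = -79.46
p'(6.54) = -24.16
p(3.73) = -27.37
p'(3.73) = -12.92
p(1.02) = -7.04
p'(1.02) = -2.08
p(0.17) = -6.72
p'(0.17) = 1.32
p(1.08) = -7.17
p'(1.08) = -2.32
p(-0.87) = -10.25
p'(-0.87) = 5.48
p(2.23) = -12.49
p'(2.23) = -6.92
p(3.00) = -19.00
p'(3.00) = -10.00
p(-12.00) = -319.00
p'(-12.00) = 50.00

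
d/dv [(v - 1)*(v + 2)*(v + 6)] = 3*v^2 + 14*v + 4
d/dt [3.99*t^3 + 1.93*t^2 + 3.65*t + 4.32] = 11.97*t^2 + 3.86*t + 3.65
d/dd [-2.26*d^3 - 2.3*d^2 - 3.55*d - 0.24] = -6.78*d^2 - 4.6*d - 3.55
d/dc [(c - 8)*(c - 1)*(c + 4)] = 3*c^2 - 10*c - 28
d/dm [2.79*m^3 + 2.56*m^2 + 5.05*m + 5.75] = 8.37*m^2 + 5.12*m + 5.05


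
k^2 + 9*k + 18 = (k + 3)*(k + 6)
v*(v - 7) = v^2 - 7*v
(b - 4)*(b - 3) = b^2 - 7*b + 12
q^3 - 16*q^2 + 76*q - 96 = (q - 8)*(q - 6)*(q - 2)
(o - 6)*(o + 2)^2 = o^3 - 2*o^2 - 20*o - 24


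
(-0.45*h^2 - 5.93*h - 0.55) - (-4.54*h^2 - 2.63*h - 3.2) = 4.09*h^2 - 3.3*h + 2.65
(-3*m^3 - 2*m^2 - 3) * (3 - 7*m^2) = 21*m^5 + 14*m^4 - 9*m^3 + 15*m^2 - 9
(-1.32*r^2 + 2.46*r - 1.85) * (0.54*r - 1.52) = -0.7128*r^3 + 3.3348*r^2 - 4.7382*r + 2.812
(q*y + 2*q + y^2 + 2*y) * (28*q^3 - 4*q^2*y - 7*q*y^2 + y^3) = 28*q^4*y + 56*q^4 + 24*q^3*y^2 + 48*q^3*y - 11*q^2*y^3 - 22*q^2*y^2 - 6*q*y^4 - 12*q*y^3 + y^5 + 2*y^4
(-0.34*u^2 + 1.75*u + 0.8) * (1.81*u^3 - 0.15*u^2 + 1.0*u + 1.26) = -0.6154*u^5 + 3.2185*u^4 + 0.8455*u^3 + 1.2016*u^2 + 3.005*u + 1.008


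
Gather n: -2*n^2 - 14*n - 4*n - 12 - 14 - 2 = -2*n^2 - 18*n - 28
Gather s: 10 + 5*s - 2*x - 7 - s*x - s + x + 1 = s*(4 - x) - x + 4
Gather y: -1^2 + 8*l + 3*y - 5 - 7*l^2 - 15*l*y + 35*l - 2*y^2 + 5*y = -7*l^2 + 43*l - 2*y^2 + y*(8 - 15*l) - 6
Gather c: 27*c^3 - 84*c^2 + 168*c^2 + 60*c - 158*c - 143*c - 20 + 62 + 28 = 27*c^3 + 84*c^2 - 241*c + 70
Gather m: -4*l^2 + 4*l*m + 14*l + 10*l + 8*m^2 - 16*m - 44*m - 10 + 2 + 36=-4*l^2 + 24*l + 8*m^2 + m*(4*l - 60) + 28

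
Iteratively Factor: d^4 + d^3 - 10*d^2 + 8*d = (d - 1)*(d^3 + 2*d^2 - 8*d) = (d - 1)*(d + 4)*(d^2 - 2*d) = (d - 2)*(d - 1)*(d + 4)*(d)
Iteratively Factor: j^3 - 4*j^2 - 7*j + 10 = (j - 5)*(j^2 + j - 2) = (j - 5)*(j + 2)*(j - 1)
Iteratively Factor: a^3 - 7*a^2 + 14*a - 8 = (a - 1)*(a^2 - 6*a + 8) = (a - 4)*(a - 1)*(a - 2)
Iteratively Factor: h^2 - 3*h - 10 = (h - 5)*(h + 2)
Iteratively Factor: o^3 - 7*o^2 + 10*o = (o - 5)*(o^2 - 2*o) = (o - 5)*(o - 2)*(o)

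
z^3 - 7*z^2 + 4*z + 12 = (z - 6)*(z - 2)*(z + 1)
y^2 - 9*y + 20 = (y - 5)*(y - 4)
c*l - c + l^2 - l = (c + l)*(l - 1)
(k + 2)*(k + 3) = k^2 + 5*k + 6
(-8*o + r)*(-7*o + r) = 56*o^2 - 15*o*r + r^2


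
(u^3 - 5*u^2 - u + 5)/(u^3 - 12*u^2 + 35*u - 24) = (u^2 - 4*u - 5)/(u^2 - 11*u + 24)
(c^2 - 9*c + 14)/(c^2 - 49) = (c - 2)/(c + 7)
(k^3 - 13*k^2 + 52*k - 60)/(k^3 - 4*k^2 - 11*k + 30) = (k - 6)/(k + 3)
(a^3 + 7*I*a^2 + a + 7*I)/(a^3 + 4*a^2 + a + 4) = (a + 7*I)/(a + 4)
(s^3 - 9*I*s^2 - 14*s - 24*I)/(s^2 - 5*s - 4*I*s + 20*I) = (s^2 - 5*I*s + 6)/(s - 5)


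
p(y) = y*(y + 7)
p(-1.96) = -9.88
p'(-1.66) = 3.68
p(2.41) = 22.68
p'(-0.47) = 6.06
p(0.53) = 3.99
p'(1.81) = 10.62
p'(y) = 2*y + 7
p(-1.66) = -8.86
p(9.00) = 144.00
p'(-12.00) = -17.00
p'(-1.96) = 3.08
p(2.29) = 21.27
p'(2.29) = 11.58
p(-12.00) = 60.00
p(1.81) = 15.95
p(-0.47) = -3.07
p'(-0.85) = 5.30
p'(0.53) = 8.06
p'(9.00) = 25.00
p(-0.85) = -5.23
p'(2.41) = 11.82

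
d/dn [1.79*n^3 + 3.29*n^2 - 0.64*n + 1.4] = 5.37*n^2 + 6.58*n - 0.64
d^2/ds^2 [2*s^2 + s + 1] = 4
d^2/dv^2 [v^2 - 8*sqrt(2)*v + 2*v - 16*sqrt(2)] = 2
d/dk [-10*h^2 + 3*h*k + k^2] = 3*h + 2*k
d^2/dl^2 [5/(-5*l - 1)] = -250/(5*l + 1)^3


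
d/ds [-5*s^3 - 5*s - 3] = -15*s^2 - 5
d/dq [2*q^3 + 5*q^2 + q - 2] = 6*q^2 + 10*q + 1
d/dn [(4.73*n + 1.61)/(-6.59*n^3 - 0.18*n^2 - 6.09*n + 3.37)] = (62.3414*n^3 + 32.6811*n^2 + 0.579599999999999*n + 25.745)/(43.4281*n^6 + 2.3724*n^5 + 80.2986*n^4 - 42.2242*n^3 + 35.8749*n^2 - 41.0466*n + 11.3569)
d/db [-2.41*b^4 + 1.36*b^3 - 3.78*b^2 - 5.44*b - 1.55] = -9.64*b^3 + 4.08*b^2 - 7.56*b - 5.44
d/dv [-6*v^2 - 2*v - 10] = -12*v - 2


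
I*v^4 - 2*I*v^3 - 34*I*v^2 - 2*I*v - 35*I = (v - 7)*(v + 5)*(v + I)*(I*v + 1)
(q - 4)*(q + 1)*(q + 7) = q^3 + 4*q^2 - 25*q - 28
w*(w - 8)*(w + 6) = w^3 - 2*w^2 - 48*w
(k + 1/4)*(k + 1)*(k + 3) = k^3 + 17*k^2/4 + 4*k + 3/4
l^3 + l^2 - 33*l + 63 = (l - 3)^2*(l + 7)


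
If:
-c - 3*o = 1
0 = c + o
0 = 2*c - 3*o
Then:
No Solution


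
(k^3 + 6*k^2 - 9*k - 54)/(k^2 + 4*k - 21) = (k^2 + 9*k + 18)/(k + 7)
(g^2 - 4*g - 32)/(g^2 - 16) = (g - 8)/(g - 4)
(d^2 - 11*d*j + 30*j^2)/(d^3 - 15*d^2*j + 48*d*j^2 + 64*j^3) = (d^2 - 11*d*j + 30*j^2)/(d^3 - 15*d^2*j + 48*d*j^2 + 64*j^3)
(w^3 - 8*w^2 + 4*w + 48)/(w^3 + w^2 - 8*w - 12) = (w^2 - 10*w + 24)/(w^2 - w - 6)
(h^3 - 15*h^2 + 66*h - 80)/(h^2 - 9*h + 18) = (h^3 - 15*h^2 + 66*h - 80)/(h^2 - 9*h + 18)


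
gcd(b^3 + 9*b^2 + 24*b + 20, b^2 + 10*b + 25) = b + 5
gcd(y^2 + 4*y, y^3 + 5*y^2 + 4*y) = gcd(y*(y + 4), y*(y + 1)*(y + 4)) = y^2 + 4*y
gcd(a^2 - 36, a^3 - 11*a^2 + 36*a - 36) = a - 6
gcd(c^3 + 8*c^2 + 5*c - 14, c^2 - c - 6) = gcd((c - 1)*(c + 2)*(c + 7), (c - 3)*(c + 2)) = c + 2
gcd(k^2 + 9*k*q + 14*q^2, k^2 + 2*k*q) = k + 2*q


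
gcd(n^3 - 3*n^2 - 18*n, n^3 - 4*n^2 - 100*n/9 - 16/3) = n - 6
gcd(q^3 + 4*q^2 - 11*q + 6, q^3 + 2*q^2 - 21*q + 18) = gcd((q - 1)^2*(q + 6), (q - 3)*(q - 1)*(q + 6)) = q^2 + 5*q - 6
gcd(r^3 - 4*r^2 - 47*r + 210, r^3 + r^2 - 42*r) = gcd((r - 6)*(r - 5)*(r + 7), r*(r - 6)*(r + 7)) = r^2 + r - 42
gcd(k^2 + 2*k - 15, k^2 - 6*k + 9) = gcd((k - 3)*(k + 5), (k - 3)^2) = k - 3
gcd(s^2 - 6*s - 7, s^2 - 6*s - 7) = s^2 - 6*s - 7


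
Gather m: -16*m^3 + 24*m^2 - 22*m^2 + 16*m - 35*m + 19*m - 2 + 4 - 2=-16*m^3 + 2*m^2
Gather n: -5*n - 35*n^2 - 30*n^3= -30*n^3 - 35*n^2 - 5*n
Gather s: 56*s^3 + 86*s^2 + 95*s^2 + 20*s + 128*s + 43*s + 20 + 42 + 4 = 56*s^3 + 181*s^2 + 191*s + 66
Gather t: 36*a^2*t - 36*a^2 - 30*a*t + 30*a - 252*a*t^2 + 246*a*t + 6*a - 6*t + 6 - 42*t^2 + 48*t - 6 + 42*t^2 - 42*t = -36*a^2 - 252*a*t^2 + 36*a + t*(36*a^2 + 216*a)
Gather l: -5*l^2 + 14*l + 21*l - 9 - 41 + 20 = -5*l^2 + 35*l - 30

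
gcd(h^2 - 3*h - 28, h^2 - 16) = h + 4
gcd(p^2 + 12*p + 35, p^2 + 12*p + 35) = p^2 + 12*p + 35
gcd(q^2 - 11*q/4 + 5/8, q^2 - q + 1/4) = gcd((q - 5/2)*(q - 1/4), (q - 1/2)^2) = 1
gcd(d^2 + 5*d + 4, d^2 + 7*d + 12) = d + 4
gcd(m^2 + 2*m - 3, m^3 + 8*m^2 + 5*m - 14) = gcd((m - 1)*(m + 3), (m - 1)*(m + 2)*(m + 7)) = m - 1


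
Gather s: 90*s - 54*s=36*s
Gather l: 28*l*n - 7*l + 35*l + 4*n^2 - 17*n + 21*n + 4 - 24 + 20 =l*(28*n + 28) + 4*n^2 + 4*n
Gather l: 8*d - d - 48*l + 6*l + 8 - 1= 7*d - 42*l + 7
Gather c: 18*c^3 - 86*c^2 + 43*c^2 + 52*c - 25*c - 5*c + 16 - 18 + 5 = 18*c^3 - 43*c^2 + 22*c + 3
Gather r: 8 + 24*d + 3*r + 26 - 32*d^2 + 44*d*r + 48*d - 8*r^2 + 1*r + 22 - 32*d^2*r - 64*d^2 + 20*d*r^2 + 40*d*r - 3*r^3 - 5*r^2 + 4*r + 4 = -96*d^2 + 72*d - 3*r^3 + r^2*(20*d - 13) + r*(-32*d^2 + 84*d + 8) + 60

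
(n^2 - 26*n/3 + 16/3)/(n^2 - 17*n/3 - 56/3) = (3*n - 2)/(3*n + 7)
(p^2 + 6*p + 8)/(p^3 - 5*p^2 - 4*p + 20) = (p + 4)/(p^2 - 7*p + 10)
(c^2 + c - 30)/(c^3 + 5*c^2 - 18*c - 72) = (c - 5)/(c^2 - c - 12)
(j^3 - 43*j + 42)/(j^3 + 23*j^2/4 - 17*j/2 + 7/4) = 4*(j - 6)/(4*j - 1)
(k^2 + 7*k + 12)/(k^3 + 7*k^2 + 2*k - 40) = (k + 3)/(k^2 + 3*k - 10)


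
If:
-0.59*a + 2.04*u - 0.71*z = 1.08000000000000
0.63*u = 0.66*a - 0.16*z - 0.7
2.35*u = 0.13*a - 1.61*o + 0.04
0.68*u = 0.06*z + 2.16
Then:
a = 5.44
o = -4.70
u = 3.54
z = 4.13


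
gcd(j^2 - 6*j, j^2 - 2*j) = j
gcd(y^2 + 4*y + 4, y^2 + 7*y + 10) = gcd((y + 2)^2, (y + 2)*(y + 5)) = y + 2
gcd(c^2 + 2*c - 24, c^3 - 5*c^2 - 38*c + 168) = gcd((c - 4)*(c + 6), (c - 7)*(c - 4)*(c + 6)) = c^2 + 2*c - 24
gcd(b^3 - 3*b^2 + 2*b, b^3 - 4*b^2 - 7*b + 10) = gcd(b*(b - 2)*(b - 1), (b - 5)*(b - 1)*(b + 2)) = b - 1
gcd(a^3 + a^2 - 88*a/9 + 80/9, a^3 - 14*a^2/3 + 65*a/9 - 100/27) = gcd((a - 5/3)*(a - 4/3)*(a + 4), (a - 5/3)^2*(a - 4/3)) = a^2 - 3*a + 20/9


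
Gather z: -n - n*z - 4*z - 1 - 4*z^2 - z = -n - 4*z^2 + z*(-n - 5) - 1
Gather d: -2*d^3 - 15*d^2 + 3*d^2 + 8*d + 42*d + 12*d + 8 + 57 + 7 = -2*d^3 - 12*d^2 + 62*d + 72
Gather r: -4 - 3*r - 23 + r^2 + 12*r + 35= r^2 + 9*r + 8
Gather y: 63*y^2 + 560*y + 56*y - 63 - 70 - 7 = 63*y^2 + 616*y - 140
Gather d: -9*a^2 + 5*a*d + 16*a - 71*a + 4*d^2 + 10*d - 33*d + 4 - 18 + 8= -9*a^2 - 55*a + 4*d^2 + d*(5*a - 23) - 6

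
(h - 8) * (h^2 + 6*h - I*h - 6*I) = h^3 - 2*h^2 - I*h^2 - 48*h + 2*I*h + 48*I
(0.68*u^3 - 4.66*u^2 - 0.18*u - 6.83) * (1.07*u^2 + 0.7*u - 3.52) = 0.7276*u^5 - 4.5102*u^4 - 5.8482*u^3 + 8.9691*u^2 - 4.1474*u + 24.0416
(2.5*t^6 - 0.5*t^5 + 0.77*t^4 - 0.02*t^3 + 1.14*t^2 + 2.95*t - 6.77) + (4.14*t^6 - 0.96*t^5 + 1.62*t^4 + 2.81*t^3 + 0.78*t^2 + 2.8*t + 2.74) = 6.64*t^6 - 1.46*t^5 + 2.39*t^4 + 2.79*t^3 + 1.92*t^2 + 5.75*t - 4.03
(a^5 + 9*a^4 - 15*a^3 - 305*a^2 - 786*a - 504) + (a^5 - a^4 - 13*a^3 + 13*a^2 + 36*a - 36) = 2*a^5 + 8*a^4 - 28*a^3 - 292*a^2 - 750*a - 540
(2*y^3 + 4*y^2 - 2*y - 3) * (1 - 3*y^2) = -6*y^5 - 12*y^4 + 8*y^3 + 13*y^2 - 2*y - 3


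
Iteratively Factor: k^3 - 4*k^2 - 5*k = (k - 5)*(k^2 + k) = k*(k - 5)*(k + 1)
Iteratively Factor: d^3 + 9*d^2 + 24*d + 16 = (d + 4)*(d^2 + 5*d + 4) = (d + 4)^2*(d + 1)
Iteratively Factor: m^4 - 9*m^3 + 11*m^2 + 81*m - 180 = (m - 4)*(m^3 - 5*m^2 - 9*m + 45) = (m - 4)*(m + 3)*(m^2 - 8*m + 15) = (m - 4)*(m - 3)*(m + 3)*(m - 5)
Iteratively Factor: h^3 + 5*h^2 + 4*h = (h + 4)*(h^2 + h) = (h + 1)*(h + 4)*(h)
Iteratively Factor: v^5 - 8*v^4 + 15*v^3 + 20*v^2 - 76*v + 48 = (v + 2)*(v^4 - 10*v^3 + 35*v^2 - 50*v + 24) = (v - 1)*(v + 2)*(v^3 - 9*v^2 + 26*v - 24) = (v - 3)*(v - 1)*(v + 2)*(v^2 - 6*v + 8) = (v - 3)*(v - 2)*(v - 1)*(v + 2)*(v - 4)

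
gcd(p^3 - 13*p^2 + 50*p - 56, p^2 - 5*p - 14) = p - 7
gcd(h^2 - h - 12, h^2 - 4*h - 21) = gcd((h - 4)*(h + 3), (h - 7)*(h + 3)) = h + 3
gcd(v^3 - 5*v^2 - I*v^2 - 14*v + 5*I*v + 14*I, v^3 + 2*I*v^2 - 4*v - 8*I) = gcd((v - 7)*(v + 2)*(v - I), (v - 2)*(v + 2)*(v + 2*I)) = v + 2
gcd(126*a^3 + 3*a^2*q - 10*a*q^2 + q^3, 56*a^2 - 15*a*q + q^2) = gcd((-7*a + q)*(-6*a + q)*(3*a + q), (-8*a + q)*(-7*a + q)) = -7*a + q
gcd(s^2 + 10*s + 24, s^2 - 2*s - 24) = s + 4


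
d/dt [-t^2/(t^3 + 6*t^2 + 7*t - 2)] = t*(t^3 - 7*t + 4)/(t^6 + 12*t^5 + 50*t^4 + 80*t^3 + 25*t^2 - 28*t + 4)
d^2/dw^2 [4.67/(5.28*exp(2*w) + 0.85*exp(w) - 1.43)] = (4.67*(10.56*exp(w) + 0.85)*(21.12*exp(w) + 1.7)*exp(w) - (98.6304*exp(w) + 3.9695)*(5.28*exp(2*w) + 0.85*exp(w) - 1.43))*exp(w)/(5.28*exp(2*w) + 0.85*exp(w) - 1.43)^3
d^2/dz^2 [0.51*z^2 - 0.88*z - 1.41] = 1.02000000000000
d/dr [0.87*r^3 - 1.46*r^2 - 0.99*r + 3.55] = 2.61*r^2 - 2.92*r - 0.99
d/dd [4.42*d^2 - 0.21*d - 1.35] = 8.84*d - 0.21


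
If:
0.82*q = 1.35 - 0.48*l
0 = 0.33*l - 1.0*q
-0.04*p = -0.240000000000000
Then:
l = 1.80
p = 6.00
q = 0.59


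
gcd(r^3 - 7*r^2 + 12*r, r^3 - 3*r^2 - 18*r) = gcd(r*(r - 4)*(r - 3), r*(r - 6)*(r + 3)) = r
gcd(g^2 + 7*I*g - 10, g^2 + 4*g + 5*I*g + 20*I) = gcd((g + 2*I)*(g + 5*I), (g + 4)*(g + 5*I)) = g + 5*I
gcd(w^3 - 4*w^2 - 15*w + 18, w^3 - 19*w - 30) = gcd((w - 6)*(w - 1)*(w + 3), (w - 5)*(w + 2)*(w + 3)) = w + 3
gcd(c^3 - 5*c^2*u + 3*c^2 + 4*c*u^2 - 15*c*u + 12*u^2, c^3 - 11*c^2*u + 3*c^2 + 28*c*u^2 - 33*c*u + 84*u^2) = -c^2 + 4*c*u - 3*c + 12*u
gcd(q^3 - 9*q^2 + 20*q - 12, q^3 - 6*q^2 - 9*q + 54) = q - 6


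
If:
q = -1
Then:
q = -1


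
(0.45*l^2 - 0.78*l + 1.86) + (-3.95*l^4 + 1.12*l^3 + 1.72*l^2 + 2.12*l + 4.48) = -3.95*l^4 + 1.12*l^3 + 2.17*l^2 + 1.34*l + 6.34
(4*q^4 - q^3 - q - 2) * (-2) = -8*q^4 + 2*q^3 + 2*q + 4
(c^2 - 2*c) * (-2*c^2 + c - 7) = -2*c^4 + 5*c^3 - 9*c^2 + 14*c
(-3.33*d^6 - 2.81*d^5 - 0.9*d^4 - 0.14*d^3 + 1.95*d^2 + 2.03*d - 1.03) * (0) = 0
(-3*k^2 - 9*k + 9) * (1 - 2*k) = 6*k^3 + 15*k^2 - 27*k + 9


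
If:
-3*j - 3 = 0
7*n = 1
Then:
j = -1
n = 1/7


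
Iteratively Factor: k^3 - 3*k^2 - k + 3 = (k - 1)*(k^2 - 2*k - 3) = (k - 1)*(k + 1)*(k - 3)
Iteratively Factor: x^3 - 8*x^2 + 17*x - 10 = (x - 5)*(x^2 - 3*x + 2) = (x - 5)*(x - 1)*(x - 2)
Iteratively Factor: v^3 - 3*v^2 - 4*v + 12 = (v - 2)*(v^2 - v - 6) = (v - 3)*(v - 2)*(v + 2)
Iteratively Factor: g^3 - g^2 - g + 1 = (g - 1)*(g^2 - 1) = (g - 1)^2*(g + 1)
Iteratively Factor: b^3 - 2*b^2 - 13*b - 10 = (b + 1)*(b^2 - 3*b - 10) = (b + 1)*(b + 2)*(b - 5)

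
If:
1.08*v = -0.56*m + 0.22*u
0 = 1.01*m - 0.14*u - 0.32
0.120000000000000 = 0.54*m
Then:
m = 0.22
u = -0.68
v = -0.25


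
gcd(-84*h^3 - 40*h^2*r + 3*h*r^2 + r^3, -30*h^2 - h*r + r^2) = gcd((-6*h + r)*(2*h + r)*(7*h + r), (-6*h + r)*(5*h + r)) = -6*h + r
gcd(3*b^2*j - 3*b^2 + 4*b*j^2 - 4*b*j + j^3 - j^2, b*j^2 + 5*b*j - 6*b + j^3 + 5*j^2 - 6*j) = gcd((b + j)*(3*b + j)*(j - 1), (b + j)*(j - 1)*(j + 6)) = b*j - b + j^2 - j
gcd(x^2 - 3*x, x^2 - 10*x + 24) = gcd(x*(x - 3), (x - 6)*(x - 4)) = 1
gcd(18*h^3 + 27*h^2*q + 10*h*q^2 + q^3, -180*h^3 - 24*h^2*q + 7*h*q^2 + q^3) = 6*h + q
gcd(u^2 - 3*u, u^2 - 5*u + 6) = u - 3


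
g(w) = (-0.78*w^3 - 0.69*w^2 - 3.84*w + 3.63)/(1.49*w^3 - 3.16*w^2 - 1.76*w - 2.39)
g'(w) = (-4.47*w^2 + 6.32*w + 1.76)*(-0.78*w^3 - 0.69*w^2 - 3.84*w + 3.63)/(1.49*w^3 - 3.16*w^2 - 1.76*w - 2.39)^2 + (-2.34*w^2 - 1.38*w - 3.84)/(1.49*w^3 - 3.16*w^2 - 1.76*w - 2.39)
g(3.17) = -5.21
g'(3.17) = 11.46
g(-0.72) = -1.91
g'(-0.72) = -1.71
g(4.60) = -1.54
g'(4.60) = 0.57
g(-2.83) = -0.47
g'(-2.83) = -0.10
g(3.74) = -2.47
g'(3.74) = 2.02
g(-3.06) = -0.45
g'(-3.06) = -0.08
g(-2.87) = -0.47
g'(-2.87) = -0.10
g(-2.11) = -0.60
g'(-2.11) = -0.28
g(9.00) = -0.81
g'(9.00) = 0.05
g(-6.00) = -0.40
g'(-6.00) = 0.00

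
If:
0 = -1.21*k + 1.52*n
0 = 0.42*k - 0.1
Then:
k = 0.24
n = 0.19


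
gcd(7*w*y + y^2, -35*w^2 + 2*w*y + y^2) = 7*w + y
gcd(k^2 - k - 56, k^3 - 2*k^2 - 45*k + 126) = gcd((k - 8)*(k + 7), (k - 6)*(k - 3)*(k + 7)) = k + 7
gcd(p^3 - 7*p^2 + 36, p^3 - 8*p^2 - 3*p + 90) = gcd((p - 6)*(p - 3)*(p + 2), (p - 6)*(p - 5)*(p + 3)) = p - 6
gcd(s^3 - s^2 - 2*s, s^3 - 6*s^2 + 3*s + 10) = s^2 - s - 2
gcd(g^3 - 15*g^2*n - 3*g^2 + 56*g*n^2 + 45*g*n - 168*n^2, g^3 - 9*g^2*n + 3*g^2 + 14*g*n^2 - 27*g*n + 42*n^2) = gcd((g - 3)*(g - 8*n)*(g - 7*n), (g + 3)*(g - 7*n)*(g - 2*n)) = g - 7*n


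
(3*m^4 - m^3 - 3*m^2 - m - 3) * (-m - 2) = -3*m^5 - 5*m^4 + 5*m^3 + 7*m^2 + 5*m + 6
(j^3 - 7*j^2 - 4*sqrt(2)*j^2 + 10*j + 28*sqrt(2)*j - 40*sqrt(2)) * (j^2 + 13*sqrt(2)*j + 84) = j^5 - 7*j^4 + 9*sqrt(2)*j^4 - 63*sqrt(2)*j^3 - 10*j^3 - 246*sqrt(2)*j^2 + 140*j^2 - 200*j + 2352*sqrt(2)*j - 3360*sqrt(2)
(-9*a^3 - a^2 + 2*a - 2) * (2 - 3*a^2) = 27*a^5 + 3*a^4 - 24*a^3 + 4*a^2 + 4*a - 4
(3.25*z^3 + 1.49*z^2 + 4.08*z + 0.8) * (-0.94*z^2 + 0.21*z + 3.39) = -3.055*z^5 - 0.7181*z^4 + 7.4952*z^3 + 5.1559*z^2 + 13.9992*z + 2.712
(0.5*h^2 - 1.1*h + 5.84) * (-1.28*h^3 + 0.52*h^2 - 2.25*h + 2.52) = -0.64*h^5 + 1.668*h^4 - 9.1722*h^3 + 6.7718*h^2 - 15.912*h + 14.7168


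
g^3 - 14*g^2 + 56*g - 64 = (g - 8)*(g - 4)*(g - 2)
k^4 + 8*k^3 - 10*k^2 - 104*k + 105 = (k - 3)*(k - 1)*(k + 5)*(k + 7)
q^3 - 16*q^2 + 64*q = q*(q - 8)^2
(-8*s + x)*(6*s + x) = -48*s^2 - 2*s*x + x^2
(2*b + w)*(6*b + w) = 12*b^2 + 8*b*w + w^2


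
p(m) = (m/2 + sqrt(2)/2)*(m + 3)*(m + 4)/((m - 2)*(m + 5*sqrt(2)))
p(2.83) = 10.28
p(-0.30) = -0.36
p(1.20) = -4.31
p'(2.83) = -7.74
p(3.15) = 8.54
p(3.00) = 9.20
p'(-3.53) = 0.00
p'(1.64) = -43.11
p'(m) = -(m/2 + sqrt(2)/2)*(m + 3)*(m + 4)/((m - 2)*(m + 5*sqrt(2))^2) + (m/2 + sqrt(2)/2)*(m + 3)/((m - 2)*(m + 5*sqrt(2))) + (m/2 + sqrt(2)/2)*(m + 4)/((m - 2)*(m + 5*sqrt(2))) - (m/2 + sqrt(2)/2)*(m + 3)*(m + 4)/((m - 2)^2*(m + 5*sqrt(2))) + (m + 3)*(m + 4)/(2*(m - 2)*(m + 5*sqrt(2))) = (-(m - 2)*(m + 3)*(m + 4)*(m + sqrt(2)) + (m - 2)*(m + 5*sqrt(2))*((m + 3)*(m + 4) + (m + 3)*(m + sqrt(2)) + (m + 4)*(m + sqrt(2))) - (m + 3)*(m + 4)*(m + sqrt(2))*(m + 5*sqrt(2)))/(2*(m - 2)^2*(m + 5*sqrt(2))^2)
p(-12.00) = -5.52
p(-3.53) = -0.01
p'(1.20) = -8.38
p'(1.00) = -5.21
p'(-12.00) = 0.31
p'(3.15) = -3.81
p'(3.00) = -5.18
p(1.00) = -2.99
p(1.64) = -12.74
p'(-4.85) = -0.41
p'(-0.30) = -0.65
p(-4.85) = 0.18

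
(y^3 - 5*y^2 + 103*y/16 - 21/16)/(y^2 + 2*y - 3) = (16*y^3 - 80*y^2 + 103*y - 21)/(16*(y^2 + 2*y - 3))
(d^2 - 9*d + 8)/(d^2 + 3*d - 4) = (d - 8)/(d + 4)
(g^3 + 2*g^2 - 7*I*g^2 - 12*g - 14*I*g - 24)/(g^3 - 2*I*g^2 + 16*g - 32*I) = (g^2 + g*(2 - 3*I) - 6*I)/(g^2 + 2*I*g + 8)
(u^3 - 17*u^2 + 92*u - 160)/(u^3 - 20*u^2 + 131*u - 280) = (u - 4)/(u - 7)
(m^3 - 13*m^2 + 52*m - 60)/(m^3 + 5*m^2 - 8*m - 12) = (m^2 - 11*m + 30)/(m^2 + 7*m + 6)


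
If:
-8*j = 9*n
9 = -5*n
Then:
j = 81/40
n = -9/5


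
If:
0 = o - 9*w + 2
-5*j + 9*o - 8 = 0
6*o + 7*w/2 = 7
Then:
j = 88/575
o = 112/115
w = 38/115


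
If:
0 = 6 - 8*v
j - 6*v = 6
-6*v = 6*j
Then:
No Solution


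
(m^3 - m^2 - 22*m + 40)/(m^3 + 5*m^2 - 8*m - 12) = (m^2 + m - 20)/(m^2 + 7*m + 6)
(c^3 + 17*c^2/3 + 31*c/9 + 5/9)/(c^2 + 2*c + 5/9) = (3*c^2 + 16*c + 5)/(3*c + 5)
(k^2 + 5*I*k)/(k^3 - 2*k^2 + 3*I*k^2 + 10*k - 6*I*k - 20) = k/(k^2 - 2*k*(1 + I) + 4*I)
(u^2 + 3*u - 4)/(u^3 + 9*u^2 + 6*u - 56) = (u - 1)/(u^2 + 5*u - 14)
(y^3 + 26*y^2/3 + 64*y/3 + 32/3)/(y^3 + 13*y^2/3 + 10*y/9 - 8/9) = 3*(y + 4)/(3*y - 1)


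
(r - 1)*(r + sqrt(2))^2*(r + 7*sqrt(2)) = r^4 - r^3 + 9*sqrt(2)*r^3 - 9*sqrt(2)*r^2 + 30*r^2 - 30*r + 14*sqrt(2)*r - 14*sqrt(2)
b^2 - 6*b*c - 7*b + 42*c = (b - 7)*(b - 6*c)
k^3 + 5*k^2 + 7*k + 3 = (k + 1)^2*(k + 3)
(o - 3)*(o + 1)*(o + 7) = o^3 + 5*o^2 - 17*o - 21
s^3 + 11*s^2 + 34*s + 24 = (s + 1)*(s + 4)*(s + 6)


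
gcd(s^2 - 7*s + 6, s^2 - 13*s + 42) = s - 6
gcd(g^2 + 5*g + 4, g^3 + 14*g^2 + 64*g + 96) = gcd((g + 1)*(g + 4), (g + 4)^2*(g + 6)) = g + 4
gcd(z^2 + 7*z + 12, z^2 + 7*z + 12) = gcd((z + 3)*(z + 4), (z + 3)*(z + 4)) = z^2 + 7*z + 12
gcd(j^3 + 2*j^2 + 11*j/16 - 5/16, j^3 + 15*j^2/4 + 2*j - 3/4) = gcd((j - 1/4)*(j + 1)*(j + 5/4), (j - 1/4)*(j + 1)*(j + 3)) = j^2 + 3*j/4 - 1/4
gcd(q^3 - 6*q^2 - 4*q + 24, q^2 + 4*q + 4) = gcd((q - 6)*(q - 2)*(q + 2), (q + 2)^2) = q + 2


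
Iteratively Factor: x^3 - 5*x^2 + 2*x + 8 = (x - 4)*(x^2 - x - 2) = (x - 4)*(x + 1)*(x - 2)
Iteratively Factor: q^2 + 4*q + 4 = (q + 2)*(q + 2)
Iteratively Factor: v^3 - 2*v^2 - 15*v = (v)*(v^2 - 2*v - 15) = v*(v - 5)*(v + 3)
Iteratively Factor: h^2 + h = (h)*(h + 1)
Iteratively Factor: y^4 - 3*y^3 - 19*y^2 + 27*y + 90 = (y + 3)*(y^3 - 6*y^2 - y + 30) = (y + 2)*(y + 3)*(y^2 - 8*y + 15) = (y - 3)*(y + 2)*(y + 3)*(y - 5)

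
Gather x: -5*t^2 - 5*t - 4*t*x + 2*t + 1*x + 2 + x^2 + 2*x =-5*t^2 - 3*t + x^2 + x*(3 - 4*t) + 2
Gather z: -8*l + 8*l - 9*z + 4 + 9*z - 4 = 0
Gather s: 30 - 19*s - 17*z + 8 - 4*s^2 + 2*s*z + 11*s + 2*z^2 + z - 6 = -4*s^2 + s*(2*z - 8) + 2*z^2 - 16*z + 32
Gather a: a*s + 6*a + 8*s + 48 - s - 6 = a*(s + 6) + 7*s + 42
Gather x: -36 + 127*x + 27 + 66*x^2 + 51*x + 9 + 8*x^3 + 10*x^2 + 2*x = 8*x^3 + 76*x^2 + 180*x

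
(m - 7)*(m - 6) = m^2 - 13*m + 42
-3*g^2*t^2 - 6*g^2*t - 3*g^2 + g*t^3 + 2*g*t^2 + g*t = (-3*g + t)*(t + 1)*(g*t + g)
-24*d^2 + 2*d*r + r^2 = (-4*d + r)*(6*d + r)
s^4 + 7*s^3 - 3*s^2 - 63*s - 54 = (s - 3)*(s + 1)*(s + 3)*(s + 6)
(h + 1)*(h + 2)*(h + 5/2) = h^3 + 11*h^2/2 + 19*h/2 + 5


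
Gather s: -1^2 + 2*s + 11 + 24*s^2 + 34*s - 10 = 24*s^2 + 36*s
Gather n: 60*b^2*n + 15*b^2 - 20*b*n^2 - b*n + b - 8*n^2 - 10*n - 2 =15*b^2 + b + n^2*(-20*b - 8) + n*(60*b^2 - b - 10) - 2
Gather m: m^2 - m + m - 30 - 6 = m^2 - 36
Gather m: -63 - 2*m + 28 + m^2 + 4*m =m^2 + 2*m - 35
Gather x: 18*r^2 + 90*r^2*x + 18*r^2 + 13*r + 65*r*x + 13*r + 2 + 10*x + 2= 36*r^2 + 26*r + x*(90*r^2 + 65*r + 10) + 4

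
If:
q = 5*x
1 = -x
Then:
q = -5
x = -1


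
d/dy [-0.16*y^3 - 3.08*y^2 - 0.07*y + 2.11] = -0.48*y^2 - 6.16*y - 0.07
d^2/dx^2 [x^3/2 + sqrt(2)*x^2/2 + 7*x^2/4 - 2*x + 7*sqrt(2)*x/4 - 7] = 3*x + sqrt(2) + 7/2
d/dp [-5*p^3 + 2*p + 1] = 2 - 15*p^2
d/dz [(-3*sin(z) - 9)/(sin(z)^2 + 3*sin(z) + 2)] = 3*(sin(z)^2 + 6*sin(z) + 7)*cos(z)/(sin(z)^2 + 3*sin(z) + 2)^2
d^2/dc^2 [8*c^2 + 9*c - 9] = 16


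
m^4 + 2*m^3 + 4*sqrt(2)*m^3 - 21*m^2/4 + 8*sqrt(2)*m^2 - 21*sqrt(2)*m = m*(m - 3/2)*(m + 7/2)*(m + 4*sqrt(2))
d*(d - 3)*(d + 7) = d^3 + 4*d^2 - 21*d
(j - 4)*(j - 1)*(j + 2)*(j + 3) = j^4 - 15*j^2 - 10*j + 24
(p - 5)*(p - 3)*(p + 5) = p^3 - 3*p^2 - 25*p + 75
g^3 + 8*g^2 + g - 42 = (g - 2)*(g + 3)*(g + 7)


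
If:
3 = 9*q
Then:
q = 1/3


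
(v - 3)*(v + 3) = v^2 - 9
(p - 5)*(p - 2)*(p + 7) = p^3 - 39*p + 70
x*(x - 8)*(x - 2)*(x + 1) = x^4 - 9*x^3 + 6*x^2 + 16*x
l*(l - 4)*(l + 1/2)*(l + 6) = l^4 + 5*l^3/2 - 23*l^2 - 12*l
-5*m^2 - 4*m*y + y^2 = (-5*m + y)*(m + y)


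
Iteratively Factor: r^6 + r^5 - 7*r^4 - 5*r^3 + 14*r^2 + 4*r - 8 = (r - 2)*(r^5 + 3*r^4 - r^3 - 7*r^2 + 4) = (r - 2)*(r - 1)*(r^4 + 4*r^3 + 3*r^2 - 4*r - 4) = (r - 2)*(r - 1)*(r + 1)*(r^3 + 3*r^2 - 4) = (r - 2)*(r - 1)*(r + 1)*(r + 2)*(r^2 + r - 2) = (r - 2)*(r - 1)*(r + 1)*(r + 2)^2*(r - 1)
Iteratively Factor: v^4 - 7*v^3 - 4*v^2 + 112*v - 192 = (v - 3)*(v^3 - 4*v^2 - 16*v + 64) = (v - 3)*(v + 4)*(v^2 - 8*v + 16) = (v - 4)*(v - 3)*(v + 4)*(v - 4)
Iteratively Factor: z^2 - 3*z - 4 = (z + 1)*(z - 4)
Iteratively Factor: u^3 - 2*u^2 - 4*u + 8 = (u + 2)*(u^2 - 4*u + 4) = (u - 2)*(u + 2)*(u - 2)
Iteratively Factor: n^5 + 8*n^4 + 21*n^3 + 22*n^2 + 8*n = (n + 4)*(n^4 + 4*n^3 + 5*n^2 + 2*n) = (n + 1)*(n + 4)*(n^3 + 3*n^2 + 2*n) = (n + 1)*(n + 2)*(n + 4)*(n^2 + n) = (n + 1)^2*(n + 2)*(n + 4)*(n)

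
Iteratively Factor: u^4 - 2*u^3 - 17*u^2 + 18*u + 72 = (u + 3)*(u^3 - 5*u^2 - 2*u + 24) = (u - 4)*(u + 3)*(u^2 - u - 6) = (u - 4)*(u - 3)*(u + 3)*(u + 2)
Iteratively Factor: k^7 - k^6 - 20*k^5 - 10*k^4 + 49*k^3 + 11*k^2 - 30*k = (k)*(k^6 - k^5 - 20*k^4 - 10*k^3 + 49*k^2 + 11*k - 30) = k*(k - 1)*(k^5 - 20*k^3 - 30*k^2 + 19*k + 30) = k*(k - 1)*(k + 1)*(k^4 - k^3 - 19*k^2 - 11*k + 30) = k*(k - 1)*(k + 1)*(k + 2)*(k^3 - 3*k^2 - 13*k + 15) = k*(k - 5)*(k - 1)*(k + 1)*(k + 2)*(k^2 + 2*k - 3) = k*(k - 5)*(k - 1)*(k + 1)*(k + 2)*(k + 3)*(k - 1)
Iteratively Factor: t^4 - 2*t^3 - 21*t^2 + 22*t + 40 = (t - 5)*(t^3 + 3*t^2 - 6*t - 8) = (t - 5)*(t - 2)*(t^2 + 5*t + 4) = (t - 5)*(t - 2)*(t + 4)*(t + 1)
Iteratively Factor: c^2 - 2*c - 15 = (c + 3)*(c - 5)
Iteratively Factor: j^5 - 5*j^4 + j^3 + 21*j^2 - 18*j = (j + 2)*(j^4 - 7*j^3 + 15*j^2 - 9*j) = j*(j + 2)*(j^3 - 7*j^2 + 15*j - 9) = j*(j - 1)*(j + 2)*(j^2 - 6*j + 9) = j*(j - 3)*(j - 1)*(j + 2)*(j - 3)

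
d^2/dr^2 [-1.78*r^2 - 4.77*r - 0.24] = -3.56000000000000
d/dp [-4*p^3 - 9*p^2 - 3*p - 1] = -12*p^2 - 18*p - 3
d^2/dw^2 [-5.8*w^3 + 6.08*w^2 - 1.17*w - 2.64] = 12.16 - 34.8*w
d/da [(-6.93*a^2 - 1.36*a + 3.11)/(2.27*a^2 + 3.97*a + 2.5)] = (-24.4249*a^2 - 48.7694*a - 15.7467)/(5.1529*a^4 + 18.0238*a^3 + 27.1109*a^2 + 19.85*a + 6.25)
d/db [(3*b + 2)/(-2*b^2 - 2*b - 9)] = (6*b^2 + 8*b - 23)/(4*b^4 + 8*b^3 + 40*b^2 + 36*b + 81)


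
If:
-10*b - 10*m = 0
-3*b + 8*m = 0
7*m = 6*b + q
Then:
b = 0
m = 0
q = 0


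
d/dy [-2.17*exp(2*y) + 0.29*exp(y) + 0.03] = (0.29 - 4.34*exp(y))*exp(y)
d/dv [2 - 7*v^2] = -14*v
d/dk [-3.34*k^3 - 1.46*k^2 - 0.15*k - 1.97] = -10.02*k^2 - 2.92*k - 0.15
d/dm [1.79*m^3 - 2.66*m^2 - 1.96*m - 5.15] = 5.37*m^2 - 5.32*m - 1.96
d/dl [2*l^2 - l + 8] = 4*l - 1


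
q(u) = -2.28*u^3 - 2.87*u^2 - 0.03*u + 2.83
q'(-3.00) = -44.37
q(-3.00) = 38.65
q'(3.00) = -78.81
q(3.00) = -84.65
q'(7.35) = -411.73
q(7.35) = -1057.74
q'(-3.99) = -86.02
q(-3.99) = 102.09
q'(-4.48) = -111.60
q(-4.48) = 150.37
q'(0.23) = -1.71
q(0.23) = 2.64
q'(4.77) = -183.04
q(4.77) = -310.07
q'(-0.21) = 0.87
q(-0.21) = 2.73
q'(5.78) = -261.72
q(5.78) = -533.49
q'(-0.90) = -0.40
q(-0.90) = 2.19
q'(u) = -6.84*u^2 - 5.74*u - 0.03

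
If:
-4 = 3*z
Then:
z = -4/3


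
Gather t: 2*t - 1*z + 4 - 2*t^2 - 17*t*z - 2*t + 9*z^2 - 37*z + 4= -2*t^2 - 17*t*z + 9*z^2 - 38*z + 8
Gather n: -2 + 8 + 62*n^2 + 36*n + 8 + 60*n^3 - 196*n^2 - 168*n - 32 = 60*n^3 - 134*n^2 - 132*n - 18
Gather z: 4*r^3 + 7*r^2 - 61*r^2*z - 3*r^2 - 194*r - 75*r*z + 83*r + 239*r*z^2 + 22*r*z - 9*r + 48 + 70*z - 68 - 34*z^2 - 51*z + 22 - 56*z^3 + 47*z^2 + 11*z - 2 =4*r^3 + 4*r^2 - 120*r - 56*z^3 + z^2*(239*r + 13) + z*(-61*r^2 - 53*r + 30)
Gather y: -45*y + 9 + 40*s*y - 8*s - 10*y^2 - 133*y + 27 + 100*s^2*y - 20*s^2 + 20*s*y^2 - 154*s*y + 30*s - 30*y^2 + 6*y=-20*s^2 + 22*s + y^2*(20*s - 40) + y*(100*s^2 - 114*s - 172) + 36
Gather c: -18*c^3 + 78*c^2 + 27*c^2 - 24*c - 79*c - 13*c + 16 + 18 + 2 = -18*c^3 + 105*c^2 - 116*c + 36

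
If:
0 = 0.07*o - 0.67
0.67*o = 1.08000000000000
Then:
No Solution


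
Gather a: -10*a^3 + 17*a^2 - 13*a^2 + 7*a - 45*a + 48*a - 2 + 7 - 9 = -10*a^3 + 4*a^2 + 10*a - 4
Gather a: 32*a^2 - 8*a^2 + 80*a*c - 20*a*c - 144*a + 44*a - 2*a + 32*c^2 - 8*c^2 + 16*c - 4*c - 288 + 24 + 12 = 24*a^2 + a*(60*c - 102) + 24*c^2 + 12*c - 252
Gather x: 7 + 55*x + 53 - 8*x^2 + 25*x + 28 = -8*x^2 + 80*x + 88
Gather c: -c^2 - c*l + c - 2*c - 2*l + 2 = -c^2 + c*(-l - 1) - 2*l + 2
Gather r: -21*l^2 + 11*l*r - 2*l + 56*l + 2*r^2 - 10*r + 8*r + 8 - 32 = -21*l^2 + 54*l + 2*r^2 + r*(11*l - 2) - 24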